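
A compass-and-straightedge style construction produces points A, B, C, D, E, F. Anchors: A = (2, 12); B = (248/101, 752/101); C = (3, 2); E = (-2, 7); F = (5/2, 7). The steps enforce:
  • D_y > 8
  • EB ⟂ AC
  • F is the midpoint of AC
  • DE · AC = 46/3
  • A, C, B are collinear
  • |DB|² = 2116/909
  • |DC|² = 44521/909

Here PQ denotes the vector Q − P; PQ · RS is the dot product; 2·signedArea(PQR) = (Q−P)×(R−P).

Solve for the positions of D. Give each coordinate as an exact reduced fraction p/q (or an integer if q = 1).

D = (698/303, 2716/303)

1. D_x = 698/303  [line -1·x + 10·y + -262/3 = 0 ∩ |DC|² = 44521/909]
2. D_y = 2716/303  [line -1·x + 10·y + -262/3 = 0 ∩ |DC|² = 44521/909]
   → D = (698/303, 2716/303)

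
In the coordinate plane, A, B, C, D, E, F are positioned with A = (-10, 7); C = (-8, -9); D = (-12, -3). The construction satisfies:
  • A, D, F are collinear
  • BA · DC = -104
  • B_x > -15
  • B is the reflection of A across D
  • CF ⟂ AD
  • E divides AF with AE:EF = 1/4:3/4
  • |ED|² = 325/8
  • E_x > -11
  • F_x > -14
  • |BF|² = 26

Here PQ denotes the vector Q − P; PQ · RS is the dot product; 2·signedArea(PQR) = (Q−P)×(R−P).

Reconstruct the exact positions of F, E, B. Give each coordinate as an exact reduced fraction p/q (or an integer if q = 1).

1. F_x = -13  [A, D, F are collinear ∩ CF ⟂ AD]
2. F_y = -8  [A, D, F are collinear ∩ CF ⟂ AD]
   → F = (-13, -8)
3. E_x = -43/4  [E divides AF with AE:EF = 1/4:3/4]
4. E_y = 13/4  [E divides AF with AE:EF = 1/4:3/4]
   → E = (-43/4, 13/4)
5. B_x = -14  [B is the reflection of A across D]
6. B_y = -13  [B is the reflection of A across D]
   → B = (-14, -13)

B = (-14, -13)
E = (-43/4, 13/4)
F = (-13, -8)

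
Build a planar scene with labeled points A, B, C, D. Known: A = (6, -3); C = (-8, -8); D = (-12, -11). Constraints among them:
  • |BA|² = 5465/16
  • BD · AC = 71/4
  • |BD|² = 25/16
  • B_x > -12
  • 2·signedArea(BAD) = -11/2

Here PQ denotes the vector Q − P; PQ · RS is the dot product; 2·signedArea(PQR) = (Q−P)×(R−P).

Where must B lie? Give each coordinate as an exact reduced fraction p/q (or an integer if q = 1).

1. B_x = -11  [2·signedArea(BAD) = -11/2 ∩ BD · AC = 71/4]
2. B_y = -41/4  [2·signedArea(BAD) = -11/2 ∩ BD · AC = 71/4]
   → B = (-11, -41/4)

B = (-11, -41/4)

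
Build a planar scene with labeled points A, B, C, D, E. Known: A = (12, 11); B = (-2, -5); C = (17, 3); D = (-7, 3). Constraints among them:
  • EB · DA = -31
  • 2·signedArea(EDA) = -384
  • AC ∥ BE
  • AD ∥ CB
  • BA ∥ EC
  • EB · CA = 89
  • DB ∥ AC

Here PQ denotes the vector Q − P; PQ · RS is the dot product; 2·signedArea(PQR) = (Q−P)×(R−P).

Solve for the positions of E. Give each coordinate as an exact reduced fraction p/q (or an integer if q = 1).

1. E_x = 3  [BA ∥ EC ∩ AC ∥ BE]
2. E_y = -13  [BA ∥ EC ∩ AC ∥ BE]
   → E = (3, -13)

E = (3, -13)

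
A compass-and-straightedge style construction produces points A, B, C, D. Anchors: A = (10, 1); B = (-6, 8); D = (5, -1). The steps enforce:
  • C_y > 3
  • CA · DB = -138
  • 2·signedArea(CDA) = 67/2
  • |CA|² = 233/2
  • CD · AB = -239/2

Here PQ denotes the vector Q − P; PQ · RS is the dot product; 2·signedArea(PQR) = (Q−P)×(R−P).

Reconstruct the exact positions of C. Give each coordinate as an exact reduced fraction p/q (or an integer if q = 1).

C = (-1/2, 7/2)

1. C_x = -1/2  [CA · DB = -138 ∩ 2·signedArea(CDA) = 67/2]
2. C_y = 7/2  [CA · DB = -138 ∩ 2·signedArea(CDA) = 67/2]
   → C = (-1/2, 7/2)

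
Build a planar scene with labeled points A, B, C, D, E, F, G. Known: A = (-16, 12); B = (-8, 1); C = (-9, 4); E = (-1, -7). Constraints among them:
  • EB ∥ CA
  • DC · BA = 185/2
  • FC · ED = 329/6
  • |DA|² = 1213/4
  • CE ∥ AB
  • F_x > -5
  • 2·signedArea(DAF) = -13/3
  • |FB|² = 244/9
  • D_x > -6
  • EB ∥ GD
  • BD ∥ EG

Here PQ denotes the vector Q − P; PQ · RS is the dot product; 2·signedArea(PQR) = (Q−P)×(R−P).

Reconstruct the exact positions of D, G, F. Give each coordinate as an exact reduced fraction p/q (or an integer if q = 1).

1. D_x = -5  [line 8·x + -11·y + 47/2 = 0 ∩ |DA|² = 1213/4]
2. D_y = -3/2  [line 8·x + -11·y + 47/2 = 0 ∩ |DA|² = 1213/4]
   → D = (-5, -3/2)
3. G_x = 2  [EB ∥ GD ∩ BD ∥ EG]
4. G_y = -19/2  [EB ∥ GD ∩ BD ∥ EG]
   → G = (2, -19/2)
5. F_x = -4  [FC · ED = 329/6 ∩ 2·signedArea(DAF) = -13/3]
6. F_y = -7/3  [FC · ED = 329/6 ∩ 2·signedArea(DAF) = -13/3]
   → F = (-4, -7/3)

D = (-5, -3/2)
F = (-4, -7/3)
G = (2, -19/2)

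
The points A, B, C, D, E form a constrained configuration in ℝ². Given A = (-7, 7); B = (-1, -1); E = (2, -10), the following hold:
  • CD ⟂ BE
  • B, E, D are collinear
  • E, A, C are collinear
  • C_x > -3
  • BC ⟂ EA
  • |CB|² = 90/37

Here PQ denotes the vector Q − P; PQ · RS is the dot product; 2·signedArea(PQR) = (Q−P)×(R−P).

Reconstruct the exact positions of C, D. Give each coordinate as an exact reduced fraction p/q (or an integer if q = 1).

C = (-88/37, -64/37)
D = (-34/37, -46/37)

1. C_x = -88/37  [E, A, C are collinear ∩ BC ⟂ EA]
2. C_y = -64/37  [E, A, C are collinear ∩ BC ⟂ EA]
   → C = (-88/37, -64/37)
3. D_x = -34/37  [B, E, D are collinear ∩ CD ⟂ BE]
4. D_y = -46/37  [B, E, D are collinear ∩ CD ⟂ BE]
   → D = (-34/37, -46/37)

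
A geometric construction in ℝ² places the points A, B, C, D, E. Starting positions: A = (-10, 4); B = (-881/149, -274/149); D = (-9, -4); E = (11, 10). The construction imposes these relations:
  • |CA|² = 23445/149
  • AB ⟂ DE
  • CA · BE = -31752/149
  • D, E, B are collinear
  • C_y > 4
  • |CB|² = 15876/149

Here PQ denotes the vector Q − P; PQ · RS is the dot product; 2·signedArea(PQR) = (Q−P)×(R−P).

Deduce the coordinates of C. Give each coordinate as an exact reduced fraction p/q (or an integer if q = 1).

C = (379/149, 608/149)

1. C_x = 379/149  [line -2520/149·x + -1764/149·y + 13608/149 = 0 ∩ |CB|² = 15876/149]
2. C_y = 608/149  [line -2520/149·x + -1764/149·y + 13608/149 = 0 ∩ |CB|² = 15876/149]
   → C = (379/149, 608/149)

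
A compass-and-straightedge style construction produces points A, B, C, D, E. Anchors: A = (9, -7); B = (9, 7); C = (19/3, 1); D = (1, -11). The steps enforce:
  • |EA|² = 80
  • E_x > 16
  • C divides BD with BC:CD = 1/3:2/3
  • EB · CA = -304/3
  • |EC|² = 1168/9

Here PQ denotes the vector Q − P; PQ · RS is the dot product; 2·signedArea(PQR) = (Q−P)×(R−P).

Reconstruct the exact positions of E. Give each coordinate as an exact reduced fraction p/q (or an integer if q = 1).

E = (17, -3)

1. E_x = 17  [line -8/3·x + 8·y + 208/3 = 0 ∩ |EC|² = 1168/9]
2. E_y = -3  [line -8/3·x + 8·y + 208/3 = 0 ∩ |EC|² = 1168/9]
   → E = (17, -3)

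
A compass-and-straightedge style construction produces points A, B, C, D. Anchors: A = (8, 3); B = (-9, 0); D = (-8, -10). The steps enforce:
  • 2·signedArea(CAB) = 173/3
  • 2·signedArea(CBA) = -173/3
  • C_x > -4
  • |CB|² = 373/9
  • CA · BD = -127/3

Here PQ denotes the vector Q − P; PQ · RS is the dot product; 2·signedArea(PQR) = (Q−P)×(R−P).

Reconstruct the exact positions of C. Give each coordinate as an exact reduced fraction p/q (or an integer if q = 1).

C = (-3, -7/3)

1. C_x = -3  [2·signedArea(CAB) = 173/3 ∩ CA · BD = -127/3]
2. C_y = -7/3  [2·signedArea(CAB) = 173/3 ∩ CA · BD = -127/3]
   → C = (-3, -7/3)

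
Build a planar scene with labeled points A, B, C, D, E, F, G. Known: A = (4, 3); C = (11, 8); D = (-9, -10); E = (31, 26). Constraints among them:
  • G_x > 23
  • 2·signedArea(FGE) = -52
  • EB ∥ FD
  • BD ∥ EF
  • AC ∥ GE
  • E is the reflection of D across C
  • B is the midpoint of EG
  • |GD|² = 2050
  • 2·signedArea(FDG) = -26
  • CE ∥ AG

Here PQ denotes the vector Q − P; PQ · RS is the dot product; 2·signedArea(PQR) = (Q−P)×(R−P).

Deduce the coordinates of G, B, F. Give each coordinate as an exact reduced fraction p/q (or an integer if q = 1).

B = (55/2, 47/2)
F = (-11/2, -15/2)
G = (24, 21)

1. G_x = 24  [AC ∥ GE ∩ CE ∥ AG]
2. G_y = 21  [AC ∥ GE ∩ CE ∥ AG]
   → G = (24, 21)
3. B_x = 55/2  [B is the midpoint of EG]
4. B_y = 47/2  [B is the midpoint of EG]
   → B = (55/2, 47/2)
5. F_x = -11/2  [EB ∥ FD ∩ BD ∥ EF]
6. F_y = -15/2  [EB ∥ FD ∩ BD ∥ EF]
   → F = (-11/2, -15/2)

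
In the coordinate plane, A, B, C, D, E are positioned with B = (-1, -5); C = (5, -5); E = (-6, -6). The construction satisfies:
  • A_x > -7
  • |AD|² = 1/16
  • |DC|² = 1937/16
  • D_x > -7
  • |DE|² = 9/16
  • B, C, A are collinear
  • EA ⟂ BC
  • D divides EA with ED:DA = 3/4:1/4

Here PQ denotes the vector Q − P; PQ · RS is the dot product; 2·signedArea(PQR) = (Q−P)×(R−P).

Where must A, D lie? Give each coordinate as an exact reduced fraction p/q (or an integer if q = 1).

A = (-6, -5)
D = (-6, -21/4)

1. A_x = -6  [B, C, A are collinear ∩ EA ⟂ BC]
2. A_y = -5  [B, C, A are collinear ∩ EA ⟂ BC]
   → A = (-6, -5)
3. D_x = -6  [D divides EA with ED:DA = 3/4:1/4]
4. D_y = -21/4  [D divides EA with ED:DA = 3/4:1/4]
   → D = (-6, -21/4)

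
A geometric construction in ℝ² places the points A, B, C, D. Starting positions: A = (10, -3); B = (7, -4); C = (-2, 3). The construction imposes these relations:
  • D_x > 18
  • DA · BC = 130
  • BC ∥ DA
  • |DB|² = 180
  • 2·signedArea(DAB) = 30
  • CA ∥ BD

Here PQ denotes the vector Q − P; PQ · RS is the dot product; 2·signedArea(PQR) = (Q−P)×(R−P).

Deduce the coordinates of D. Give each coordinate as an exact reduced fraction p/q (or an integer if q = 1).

1. D_x = 19  [BC ∥ DA ∩ CA ∥ BD]
2. D_y = -10  [BC ∥ DA ∩ CA ∥ BD]
   → D = (19, -10)

D = (19, -10)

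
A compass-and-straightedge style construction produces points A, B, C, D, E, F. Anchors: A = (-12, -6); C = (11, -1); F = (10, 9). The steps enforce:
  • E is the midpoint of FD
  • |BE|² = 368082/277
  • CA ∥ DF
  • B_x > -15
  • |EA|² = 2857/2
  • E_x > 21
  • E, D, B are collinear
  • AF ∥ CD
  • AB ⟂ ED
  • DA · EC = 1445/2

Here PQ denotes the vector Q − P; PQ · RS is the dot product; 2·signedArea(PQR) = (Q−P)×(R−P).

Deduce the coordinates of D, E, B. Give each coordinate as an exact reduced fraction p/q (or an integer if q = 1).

B = (-7823/554, 2081/554)
D = (33, 14)
E = (43/2, 23/2)

1. D_x = 33  [CA ∥ DF ∩ AF ∥ CD]
2. D_y = 14  [CA ∥ DF ∩ AF ∥ CD]
   → D = (33, 14)
3. E_x = 43/2  [E is the midpoint of FD]
4. E_y = 23/2  [E is the midpoint of FD]
   → E = (43/2, 23/2)
5. B_x = -7823/554  [E, D, B are collinear ∩ AB ⟂ ED]
6. B_y = 2081/554  [E, D, B are collinear ∩ AB ⟂ ED]
   → B = (-7823/554, 2081/554)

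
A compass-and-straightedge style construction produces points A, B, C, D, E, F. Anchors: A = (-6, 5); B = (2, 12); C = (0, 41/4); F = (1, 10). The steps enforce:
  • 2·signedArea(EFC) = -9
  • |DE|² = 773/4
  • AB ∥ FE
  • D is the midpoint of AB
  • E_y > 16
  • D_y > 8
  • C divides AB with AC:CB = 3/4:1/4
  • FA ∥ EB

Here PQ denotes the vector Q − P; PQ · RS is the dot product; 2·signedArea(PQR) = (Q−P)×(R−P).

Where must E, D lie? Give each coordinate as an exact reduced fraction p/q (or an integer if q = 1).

D = (-2, 17/2)
E = (9, 17)

1. E_x = 9  [FA ∥ EB ∩ AB ∥ FE]
2. E_y = 17  [FA ∥ EB ∩ AB ∥ FE]
   → E = (9, 17)
3. D_x = -2  [D is the midpoint of AB]
4. D_y = 17/2  [D is the midpoint of AB]
   → D = (-2, 17/2)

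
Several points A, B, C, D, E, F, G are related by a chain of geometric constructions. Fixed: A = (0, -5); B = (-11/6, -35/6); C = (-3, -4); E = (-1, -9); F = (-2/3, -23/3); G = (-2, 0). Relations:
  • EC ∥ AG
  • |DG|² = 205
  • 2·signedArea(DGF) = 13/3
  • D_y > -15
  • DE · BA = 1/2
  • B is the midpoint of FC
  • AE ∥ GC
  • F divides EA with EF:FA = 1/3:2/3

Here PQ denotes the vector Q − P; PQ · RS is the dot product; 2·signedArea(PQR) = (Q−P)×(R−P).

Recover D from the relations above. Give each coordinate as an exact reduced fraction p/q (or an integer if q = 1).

D = (1, -14)

1. D_x = 1  [DE · BA = 1/2 ∩ 2·signedArea(DGF) = 13/3]
2. D_y = -14  [DE · BA = 1/2 ∩ 2·signedArea(DGF) = 13/3]
   → D = (1, -14)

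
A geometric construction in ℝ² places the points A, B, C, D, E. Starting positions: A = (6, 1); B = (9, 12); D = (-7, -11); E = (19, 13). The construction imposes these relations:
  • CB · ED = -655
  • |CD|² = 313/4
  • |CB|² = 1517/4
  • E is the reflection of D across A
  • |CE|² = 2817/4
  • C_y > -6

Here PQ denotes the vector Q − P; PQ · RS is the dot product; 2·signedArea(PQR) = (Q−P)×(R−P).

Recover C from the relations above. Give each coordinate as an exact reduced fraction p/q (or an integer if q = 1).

C = (-1/2, -5)

1. C_x = -1/2  [line 26·x + 24·y + 133 = 0 ∩ |CE|² = 2817/4]
2. C_y = -5  [line 26·x + 24·y + 133 = 0 ∩ |CE|² = 2817/4]
   → C = (-1/2, -5)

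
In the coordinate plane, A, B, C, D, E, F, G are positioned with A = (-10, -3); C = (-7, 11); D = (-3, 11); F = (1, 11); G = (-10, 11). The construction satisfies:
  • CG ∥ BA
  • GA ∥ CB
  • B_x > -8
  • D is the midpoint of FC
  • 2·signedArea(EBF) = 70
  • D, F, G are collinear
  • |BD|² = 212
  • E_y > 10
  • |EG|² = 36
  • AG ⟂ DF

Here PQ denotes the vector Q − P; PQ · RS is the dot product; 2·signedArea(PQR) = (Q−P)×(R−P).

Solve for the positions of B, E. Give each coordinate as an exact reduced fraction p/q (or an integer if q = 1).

1. B_x = -7  [CG ∥ BA ∩ GA ∥ CB]
2. B_y = -3  [CG ∥ BA ∩ GA ∥ CB]
   → B = (-7, -3)
3. E_x = -4  [line -14·x + 8·y + -144 = 0 ∩ |EG|² = 36]
4. E_y = 11  [line -14·x + 8·y + -144 = 0 ∩ |EG|² = 36]
   → E = (-4, 11)

B = (-7, -3)
E = (-4, 11)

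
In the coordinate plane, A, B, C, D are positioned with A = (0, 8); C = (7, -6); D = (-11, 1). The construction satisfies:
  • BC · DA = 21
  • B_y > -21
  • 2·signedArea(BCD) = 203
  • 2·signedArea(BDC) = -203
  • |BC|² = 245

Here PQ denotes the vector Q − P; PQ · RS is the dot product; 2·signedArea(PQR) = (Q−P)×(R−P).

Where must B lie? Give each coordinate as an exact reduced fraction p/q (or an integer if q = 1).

B = (14, -20)

1. B_x = 14  [BC · DA = 21 ∩ 2·signedArea(BCD) = 203]
2. B_y = -20  [BC · DA = 21 ∩ 2·signedArea(BCD) = 203]
   → B = (14, -20)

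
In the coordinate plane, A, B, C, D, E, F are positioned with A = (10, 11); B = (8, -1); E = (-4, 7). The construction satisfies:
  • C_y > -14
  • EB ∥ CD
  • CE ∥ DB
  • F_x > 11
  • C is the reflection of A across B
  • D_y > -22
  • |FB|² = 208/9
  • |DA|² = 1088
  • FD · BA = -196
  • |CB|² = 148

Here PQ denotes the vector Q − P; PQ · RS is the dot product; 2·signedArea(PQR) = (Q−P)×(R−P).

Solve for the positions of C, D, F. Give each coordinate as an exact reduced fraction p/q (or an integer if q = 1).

1. C_x = 6  [C is the reflection of A across B]
2. C_y = -13  [C is the reflection of A across B]
   → C = (6, -13)
3. D_x = 18  [CE ∥ DB ∩ EB ∥ CD]
4. D_y = -21  [CE ∥ DB ∩ EB ∥ CD]
   → D = (18, -21)
5. F_x = 12  [line -2·x + -12·y + -20 = 0 ∩ |FB|² = 208/9]
6. F_y = -11/3  [line -2·x + -12·y + -20 = 0 ∩ |FB|² = 208/9]
   → F = (12, -11/3)

C = (6, -13)
D = (18, -21)
F = (12, -11/3)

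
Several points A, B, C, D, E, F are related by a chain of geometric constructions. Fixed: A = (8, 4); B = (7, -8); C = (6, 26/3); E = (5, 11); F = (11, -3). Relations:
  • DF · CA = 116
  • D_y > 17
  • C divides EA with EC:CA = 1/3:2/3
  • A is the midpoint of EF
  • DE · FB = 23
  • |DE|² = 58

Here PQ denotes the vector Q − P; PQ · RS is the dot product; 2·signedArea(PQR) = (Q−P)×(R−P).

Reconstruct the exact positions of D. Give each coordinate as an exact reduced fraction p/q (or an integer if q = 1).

1. D_x = 2  [DE · FB = 23 ∩ DF · CA = 116]
2. D_y = 18  [DE · FB = 23 ∩ DF · CA = 116]
   → D = (2, 18)

D = (2, 18)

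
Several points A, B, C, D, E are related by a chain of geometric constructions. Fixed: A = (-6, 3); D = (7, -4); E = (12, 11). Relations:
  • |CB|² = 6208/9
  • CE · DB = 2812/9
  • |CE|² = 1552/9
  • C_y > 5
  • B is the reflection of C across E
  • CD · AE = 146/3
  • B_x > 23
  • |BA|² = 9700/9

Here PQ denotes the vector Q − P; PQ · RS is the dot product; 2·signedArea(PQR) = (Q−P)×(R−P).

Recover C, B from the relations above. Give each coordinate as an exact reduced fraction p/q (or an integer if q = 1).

1. C_x = 0  [line -18·x + -8·y + 136/3 = 0 ∩ |CE|² = 1552/9]
2. C_y = 17/3  [line -18·x + -8·y + 136/3 = 0 ∩ |CE|² = 1552/9]
   → C = (0, 17/3)
3. B_x = 24  [B is the reflection of C across E]
4. B_y = 49/3  [B is the reflection of C across E]
   → B = (24, 49/3)

B = (24, 49/3)
C = (0, 17/3)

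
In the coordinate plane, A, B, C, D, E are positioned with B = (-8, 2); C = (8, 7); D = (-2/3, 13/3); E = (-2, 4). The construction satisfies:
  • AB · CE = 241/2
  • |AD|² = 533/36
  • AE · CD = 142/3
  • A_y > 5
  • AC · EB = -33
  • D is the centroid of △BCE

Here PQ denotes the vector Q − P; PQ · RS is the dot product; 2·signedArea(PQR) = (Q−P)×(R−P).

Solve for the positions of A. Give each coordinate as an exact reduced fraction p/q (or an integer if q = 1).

A = (3, 11/2)

1. A_x = 3  [AB · CE = 241/2 ∩ AC · EB = -33]
2. A_y = 11/2  [AB · CE = 241/2 ∩ AC · EB = -33]
   → A = (3, 11/2)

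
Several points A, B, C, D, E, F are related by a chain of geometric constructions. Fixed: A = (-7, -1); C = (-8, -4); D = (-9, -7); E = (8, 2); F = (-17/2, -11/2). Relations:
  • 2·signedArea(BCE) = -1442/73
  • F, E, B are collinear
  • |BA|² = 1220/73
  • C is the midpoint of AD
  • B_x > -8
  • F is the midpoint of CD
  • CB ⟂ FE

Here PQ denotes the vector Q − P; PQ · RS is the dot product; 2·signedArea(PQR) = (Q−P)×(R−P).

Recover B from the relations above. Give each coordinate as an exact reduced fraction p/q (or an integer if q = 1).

1. B_x = -549/73  [F, E, B are collinear ∩ CB ⟂ FE]
2. B_y = -369/73  [F, E, B are collinear ∩ CB ⟂ FE]
   → B = (-549/73, -369/73)

B = (-549/73, -369/73)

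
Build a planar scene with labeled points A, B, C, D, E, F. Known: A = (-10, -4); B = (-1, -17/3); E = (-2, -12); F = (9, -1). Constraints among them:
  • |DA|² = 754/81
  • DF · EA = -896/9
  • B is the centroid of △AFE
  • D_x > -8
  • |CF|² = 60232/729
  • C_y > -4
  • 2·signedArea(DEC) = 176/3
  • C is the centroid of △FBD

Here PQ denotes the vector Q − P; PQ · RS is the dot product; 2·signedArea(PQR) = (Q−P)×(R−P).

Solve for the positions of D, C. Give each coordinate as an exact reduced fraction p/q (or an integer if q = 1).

C = (1/3, -101/27)
D = (-7, -41/9)

1. D_x = -7  [line 8·x + -8·y + 176/9 = 0 ∩ |DA|² = 754/81]
2. D_y = -41/9  [line 8·x + -8·y + 176/9 = 0 ∩ |DA|² = 754/81]
   → D = (-7, -41/9)
3. C_x = 1/3  [C is the centroid of △FBD]
4. C_y = -101/27  [C is the centroid of △FBD]
   → C = (1/3, -101/27)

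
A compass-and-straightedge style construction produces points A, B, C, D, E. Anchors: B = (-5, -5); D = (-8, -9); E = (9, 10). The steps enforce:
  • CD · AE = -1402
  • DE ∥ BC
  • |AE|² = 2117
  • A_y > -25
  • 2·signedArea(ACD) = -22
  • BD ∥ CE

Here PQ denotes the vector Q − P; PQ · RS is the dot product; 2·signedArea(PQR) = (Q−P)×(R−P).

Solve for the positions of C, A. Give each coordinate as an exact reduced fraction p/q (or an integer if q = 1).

A = (-22, -24)
C = (12, 14)

1. C_x = 12  [BD ∥ CE ∩ DE ∥ BC]
2. C_y = 14  [BD ∥ CE ∩ DE ∥ BC]
   → C = (12, 14)
3. A_x = -22  [2·signedArea(ACD) = -22 ∩ CD · AE = -1402]
4. A_y = -24  [2·signedArea(ACD) = -22 ∩ CD · AE = -1402]
   → A = (-22, -24)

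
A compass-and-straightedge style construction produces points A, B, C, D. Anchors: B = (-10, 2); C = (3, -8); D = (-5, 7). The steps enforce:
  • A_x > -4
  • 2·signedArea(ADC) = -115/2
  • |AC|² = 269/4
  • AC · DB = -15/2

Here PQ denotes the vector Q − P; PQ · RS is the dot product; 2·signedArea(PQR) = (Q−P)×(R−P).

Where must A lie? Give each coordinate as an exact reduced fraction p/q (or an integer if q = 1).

1. A_x = -7/2  [2·signedArea(ADC) = -115/2 ∩ AC · DB = -15/2]
2. A_y = -3  [2·signedArea(ADC) = -115/2 ∩ AC · DB = -15/2]
   → A = (-7/2, -3)

A = (-7/2, -3)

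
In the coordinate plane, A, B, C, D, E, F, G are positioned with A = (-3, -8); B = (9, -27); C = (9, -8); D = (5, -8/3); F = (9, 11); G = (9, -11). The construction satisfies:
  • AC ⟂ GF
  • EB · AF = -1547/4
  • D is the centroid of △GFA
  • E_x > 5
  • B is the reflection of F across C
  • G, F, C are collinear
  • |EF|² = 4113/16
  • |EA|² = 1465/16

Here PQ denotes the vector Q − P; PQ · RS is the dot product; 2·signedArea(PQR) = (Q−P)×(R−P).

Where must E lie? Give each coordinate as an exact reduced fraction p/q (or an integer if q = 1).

1. E_x = 6  [line -12·x + -19·y + -73/4 = 0 ∩ |EA|² = 1465/16]
2. E_y = -19/4  [line -12·x + -19·y + -73/4 = 0 ∩ |EA|² = 1465/16]
   → E = (6, -19/4)

E = (6, -19/4)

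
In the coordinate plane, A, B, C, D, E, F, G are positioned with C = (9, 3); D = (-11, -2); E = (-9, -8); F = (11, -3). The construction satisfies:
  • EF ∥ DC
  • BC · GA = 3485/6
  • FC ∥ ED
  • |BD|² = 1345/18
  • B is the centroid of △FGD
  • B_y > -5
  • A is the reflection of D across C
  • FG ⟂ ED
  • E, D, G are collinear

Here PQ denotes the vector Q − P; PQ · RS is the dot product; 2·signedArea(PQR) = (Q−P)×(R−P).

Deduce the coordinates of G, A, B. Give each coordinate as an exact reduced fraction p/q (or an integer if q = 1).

A = (29, 8)
B = (-17/6, -29/6)
G = (-17/2, -19/2)

1. G_x = -17/2  [E, D, G are collinear ∩ FG ⟂ ED]
2. G_y = -19/2  [E, D, G are collinear ∩ FG ⟂ ED]
   → G = (-17/2, -19/2)
3. A_x = 29  [A is the reflection of D across C]
4. A_y = 8  [A is the reflection of D across C]
   → A = (29, 8)
5. B_x = -17/6  [B is the centroid of △FGD]
6. B_y = -29/6  [B is the centroid of △FGD]
   → B = (-17/6, -29/6)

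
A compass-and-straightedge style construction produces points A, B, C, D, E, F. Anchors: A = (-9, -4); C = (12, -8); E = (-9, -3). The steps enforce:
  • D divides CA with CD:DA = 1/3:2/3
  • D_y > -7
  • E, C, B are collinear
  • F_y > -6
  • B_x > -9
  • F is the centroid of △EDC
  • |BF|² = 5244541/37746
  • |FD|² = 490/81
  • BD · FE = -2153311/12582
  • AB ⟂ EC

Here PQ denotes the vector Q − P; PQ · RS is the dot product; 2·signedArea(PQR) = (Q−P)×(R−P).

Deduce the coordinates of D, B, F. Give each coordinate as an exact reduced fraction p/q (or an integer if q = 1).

B = (-4089/466, -1423/466)
D = (5, -20/3)
F = (8/3, -53/9)

1. D_x = 5  [D divides CA with CD:DA = 1/3:2/3]
2. D_y = -20/3  [D divides CA with CD:DA = 1/3:2/3]
   → D = (5, -20/3)
3. B_x = -4089/466  [E, C, B are collinear ∩ AB ⟂ EC]
4. B_y = -1423/466  [E, C, B are collinear ∩ AB ⟂ EC]
   → B = (-4089/466, -1423/466)
5. F_x = 8/3  [F is the centroid of △EDC]
6. F_y = -53/9  [F is the centroid of △EDC]
   → F = (8/3, -53/9)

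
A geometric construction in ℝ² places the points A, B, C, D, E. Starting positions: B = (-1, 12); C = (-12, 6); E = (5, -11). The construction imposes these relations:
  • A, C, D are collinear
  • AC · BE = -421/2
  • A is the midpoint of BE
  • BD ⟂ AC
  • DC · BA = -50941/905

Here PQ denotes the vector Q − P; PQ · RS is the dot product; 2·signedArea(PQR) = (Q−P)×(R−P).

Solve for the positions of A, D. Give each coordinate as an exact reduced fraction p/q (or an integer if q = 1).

A = (2, 1/2)
D = (-4084/905, 2768/905)

1. A_x = 2  [A is the midpoint of BE]
2. A_y = 1/2  [A is the midpoint of BE]
   → A = (2, 1/2)
3. D_x = -4084/905  [A, C, D are collinear ∩ BD ⟂ AC]
4. D_y = 2768/905  [A, C, D are collinear ∩ BD ⟂ AC]
   → D = (-4084/905, 2768/905)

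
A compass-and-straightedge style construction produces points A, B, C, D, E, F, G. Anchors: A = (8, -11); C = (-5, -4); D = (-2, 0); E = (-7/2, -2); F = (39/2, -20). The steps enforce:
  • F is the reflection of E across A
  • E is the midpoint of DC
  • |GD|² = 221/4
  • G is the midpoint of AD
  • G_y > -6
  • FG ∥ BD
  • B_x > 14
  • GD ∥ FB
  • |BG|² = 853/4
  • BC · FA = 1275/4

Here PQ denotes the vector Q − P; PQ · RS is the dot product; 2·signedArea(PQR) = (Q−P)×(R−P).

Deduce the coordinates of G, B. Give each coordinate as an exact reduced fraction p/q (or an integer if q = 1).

B = (29/2, -29/2)
G = (3, -11/2)

1. G_x = 3  [G is the midpoint of AD]
2. G_y = -11/2  [G is the midpoint of AD]
   → G = (3, -11/2)
3. B_x = 29/2  [FG ∥ BD ∩ GD ∥ FB]
4. B_y = -29/2  [FG ∥ BD ∩ GD ∥ FB]
   → B = (29/2, -29/2)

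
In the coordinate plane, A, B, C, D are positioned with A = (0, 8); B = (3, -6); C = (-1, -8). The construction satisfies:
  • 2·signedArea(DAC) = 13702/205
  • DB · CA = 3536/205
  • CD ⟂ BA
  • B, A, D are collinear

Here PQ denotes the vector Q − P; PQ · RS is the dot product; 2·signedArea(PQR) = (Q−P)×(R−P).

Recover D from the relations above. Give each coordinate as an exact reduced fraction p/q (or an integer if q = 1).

D = (663/205, -1454/205)

1. D_x = 663/205  [B, A, D are collinear ∩ CD ⟂ BA]
2. D_y = -1454/205  [B, A, D are collinear ∩ CD ⟂ BA]
   → D = (663/205, -1454/205)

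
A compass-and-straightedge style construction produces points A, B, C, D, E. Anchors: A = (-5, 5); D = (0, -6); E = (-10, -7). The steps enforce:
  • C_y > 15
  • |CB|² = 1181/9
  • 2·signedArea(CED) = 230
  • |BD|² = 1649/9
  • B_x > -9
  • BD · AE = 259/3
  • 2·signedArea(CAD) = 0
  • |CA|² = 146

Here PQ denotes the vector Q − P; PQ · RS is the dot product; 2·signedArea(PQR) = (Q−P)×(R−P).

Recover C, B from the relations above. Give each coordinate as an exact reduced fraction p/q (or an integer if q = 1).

B = (-25/3, 14/3)
C = (-10, 16)

1. C_x = -10  [2·signedArea(CAD) = 0 ∩ 2·signedArea(CED) = 230]
2. C_y = 16  [2·signedArea(CAD) = 0 ∩ 2·signedArea(CED) = 230]
   → C = (-10, 16)
3. B_x = -25/3  [line 5·x + 12·y + -43/3 = 0 ∩ |CB|² = 1181/9]
4. B_y = 14/3  [line 5·x + 12·y + -43/3 = 0 ∩ |CB|² = 1181/9]
   → B = (-25/3, 14/3)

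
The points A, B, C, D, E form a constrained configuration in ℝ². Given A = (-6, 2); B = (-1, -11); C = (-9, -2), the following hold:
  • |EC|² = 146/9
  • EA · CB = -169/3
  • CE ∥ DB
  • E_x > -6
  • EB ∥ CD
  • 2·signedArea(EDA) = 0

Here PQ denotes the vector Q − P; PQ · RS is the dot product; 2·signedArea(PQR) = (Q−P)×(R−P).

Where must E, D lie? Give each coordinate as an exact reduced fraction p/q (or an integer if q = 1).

D = (-14/3, -28/3)
E = (-16/3, -11/3)

1. E_x = -16/3  [line -8·x + 9·y + -29/3 = 0 ∩ |EC|² = 146/9]
2. E_y = -11/3  [line -8·x + 9·y + -29/3 = 0 ∩ |EC|² = 146/9]
   → E = (-16/3, -11/3)
3. D_x = -14/3  [2·signedArea(EDA) = 0 ∩ CE ∥ DB]
4. D_y = -28/3  [2·signedArea(EDA) = 0 ∩ CE ∥ DB]
   → D = (-14/3, -28/3)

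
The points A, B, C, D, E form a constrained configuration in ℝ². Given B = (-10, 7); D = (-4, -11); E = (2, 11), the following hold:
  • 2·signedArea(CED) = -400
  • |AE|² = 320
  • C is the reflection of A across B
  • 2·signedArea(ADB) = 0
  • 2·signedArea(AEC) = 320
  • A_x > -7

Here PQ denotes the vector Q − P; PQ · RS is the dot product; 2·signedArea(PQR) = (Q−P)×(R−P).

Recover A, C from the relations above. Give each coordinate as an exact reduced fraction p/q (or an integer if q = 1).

1. A_x = -6  [line -18·x + -6·y + -138 = 0 ∩ |AE|² = 320]
2. A_y = -5  [line -18·x + -6·y + -138 = 0 ∩ |AE|² = 320]
   → A = (-6, -5)
3. C_x = -14  [C is the reflection of A across B]
4. C_y = 19  [C is the reflection of A across B]
   → C = (-14, 19)

A = (-6, -5)
C = (-14, 19)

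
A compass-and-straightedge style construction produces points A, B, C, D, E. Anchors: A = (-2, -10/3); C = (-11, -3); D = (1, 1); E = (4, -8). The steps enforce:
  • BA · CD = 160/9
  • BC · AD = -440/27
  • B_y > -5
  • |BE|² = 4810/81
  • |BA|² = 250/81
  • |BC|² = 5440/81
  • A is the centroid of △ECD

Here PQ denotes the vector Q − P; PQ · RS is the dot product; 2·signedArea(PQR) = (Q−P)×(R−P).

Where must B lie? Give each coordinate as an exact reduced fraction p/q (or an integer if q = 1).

B = (-3, -43/9)

1. B_x = -3  [BC · AD = -440/27 ∩ BA · CD = 160/9]
2. B_y = -43/9  [BC · AD = -440/27 ∩ BA · CD = 160/9]
   → B = (-3, -43/9)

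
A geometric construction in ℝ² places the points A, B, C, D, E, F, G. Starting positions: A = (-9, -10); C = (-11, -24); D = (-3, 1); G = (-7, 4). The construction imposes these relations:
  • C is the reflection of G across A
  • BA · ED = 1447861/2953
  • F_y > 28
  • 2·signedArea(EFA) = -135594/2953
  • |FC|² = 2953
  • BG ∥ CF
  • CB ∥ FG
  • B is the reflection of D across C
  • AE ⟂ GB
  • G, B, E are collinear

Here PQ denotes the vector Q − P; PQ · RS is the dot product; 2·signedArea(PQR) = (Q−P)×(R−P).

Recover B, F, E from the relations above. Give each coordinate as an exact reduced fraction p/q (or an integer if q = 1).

B = (-19, -49)
E = (-29863/2953, -28786/2953)
F = (1, 29)

1. B_x = -19  [B is the reflection of D across C]
2. B_y = -49  [B is the reflection of D across C]
   → B = (-19, -49)
3. F_x = 1  [CB ∥ FG ∩ BG ∥ CF]
4. F_y = 29  [CB ∥ FG ∩ BG ∥ CF]
   → F = (1, 29)
5. E_x = -29863/2953  [G, B, E are collinear ∩ AE ⟂ GB]
6. E_y = -28786/2953  [G, B, E are collinear ∩ AE ⟂ GB]
   → E = (-29863/2953, -28786/2953)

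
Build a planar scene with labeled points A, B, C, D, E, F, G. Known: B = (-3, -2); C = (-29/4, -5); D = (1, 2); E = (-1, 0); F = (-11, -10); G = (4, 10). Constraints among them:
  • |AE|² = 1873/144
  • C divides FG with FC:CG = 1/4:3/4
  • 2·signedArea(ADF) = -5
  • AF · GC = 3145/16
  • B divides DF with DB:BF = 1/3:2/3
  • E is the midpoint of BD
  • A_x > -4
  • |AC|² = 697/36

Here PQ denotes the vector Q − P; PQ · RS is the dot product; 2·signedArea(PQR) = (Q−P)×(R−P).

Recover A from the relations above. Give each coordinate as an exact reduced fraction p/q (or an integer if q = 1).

1. A_x = -15/4  [AF · GC = 3145/16 ∩ 2·signedArea(ADF) = -5]
2. A_y = -7/3  [AF · GC = 3145/16 ∩ 2·signedArea(ADF) = -5]
   → A = (-15/4, -7/3)

A = (-15/4, -7/3)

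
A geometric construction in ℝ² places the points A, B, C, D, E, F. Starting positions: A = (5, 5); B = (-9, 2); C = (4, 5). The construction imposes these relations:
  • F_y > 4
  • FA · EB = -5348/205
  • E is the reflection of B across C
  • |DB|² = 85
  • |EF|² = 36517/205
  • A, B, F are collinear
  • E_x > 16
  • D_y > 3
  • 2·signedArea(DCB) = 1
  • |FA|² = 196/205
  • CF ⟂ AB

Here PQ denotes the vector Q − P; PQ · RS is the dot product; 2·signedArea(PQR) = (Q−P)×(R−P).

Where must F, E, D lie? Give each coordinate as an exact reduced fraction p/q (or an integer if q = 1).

1. F_x = 829/205  [A, B, F are collinear ∩ CF ⟂ AB]
2. F_y = 983/205  [A, B, F are collinear ∩ CF ⟂ AB]
   → F = (829/205, 983/205)
3. E_x = 17  [E is the reflection of B across C]
4. E_y = 8  [E is the reflection of B across C]
   → E = (17, 8)
5. D_x = 0  [line 3·x + -13·y + 52 = 0 ∩ |DB|² = 85]
6. D_y = 4  [line 3·x + -13·y + 52 = 0 ∩ |DB|² = 85]
   → D = (0, 4)

D = (0, 4)
E = (17, 8)
F = (829/205, 983/205)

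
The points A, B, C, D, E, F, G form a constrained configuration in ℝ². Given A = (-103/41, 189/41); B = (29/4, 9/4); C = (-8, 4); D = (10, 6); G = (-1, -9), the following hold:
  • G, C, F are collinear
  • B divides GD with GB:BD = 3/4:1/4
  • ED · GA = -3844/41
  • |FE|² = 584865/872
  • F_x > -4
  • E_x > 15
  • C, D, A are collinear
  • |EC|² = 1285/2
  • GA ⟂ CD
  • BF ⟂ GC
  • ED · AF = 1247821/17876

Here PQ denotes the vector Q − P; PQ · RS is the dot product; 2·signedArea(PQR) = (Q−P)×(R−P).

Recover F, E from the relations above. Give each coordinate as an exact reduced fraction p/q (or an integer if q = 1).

E = (31/2, 27/2)
F = (-1675/436, -1623/436)

1. F_x = -1675/436  [G, C, F are collinear ∩ BF ⟂ GC]
2. F_y = -1623/436  [G, C, F are collinear ∩ BF ⟂ GC]
   → F = (-1675/436, -1623/436)
3. E_x = 31/2  [ED · GA = -3844/41 ∩ ED · AF = 1247821/17876]
4. E_y = 27/2  [ED · GA = -3844/41 ∩ ED · AF = 1247821/17876]
   → E = (31/2, 27/2)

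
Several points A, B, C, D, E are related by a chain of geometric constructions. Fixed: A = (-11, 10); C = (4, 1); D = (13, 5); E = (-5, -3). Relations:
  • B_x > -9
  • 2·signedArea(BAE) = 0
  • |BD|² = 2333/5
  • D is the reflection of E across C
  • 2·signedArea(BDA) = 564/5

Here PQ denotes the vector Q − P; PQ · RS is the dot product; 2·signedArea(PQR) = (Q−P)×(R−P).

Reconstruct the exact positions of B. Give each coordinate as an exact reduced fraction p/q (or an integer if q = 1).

1. B_x = -43/5  [2·signedArea(BAE) = 0 ∩ 2·signedArea(BDA) = 564/5]
2. B_y = 24/5  [2·signedArea(BAE) = 0 ∩ 2·signedArea(BDA) = 564/5]
   → B = (-43/5, 24/5)

B = (-43/5, 24/5)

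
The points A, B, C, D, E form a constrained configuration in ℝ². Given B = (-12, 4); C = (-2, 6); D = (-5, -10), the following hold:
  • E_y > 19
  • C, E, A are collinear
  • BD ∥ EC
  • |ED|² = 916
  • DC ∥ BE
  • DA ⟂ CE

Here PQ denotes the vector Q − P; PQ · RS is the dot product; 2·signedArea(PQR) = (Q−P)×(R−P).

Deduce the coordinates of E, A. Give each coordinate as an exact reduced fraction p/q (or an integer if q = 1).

1. E_x = -9  [BD ∥ EC ∩ DC ∥ BE]
2. E_y = 20  [BD ∥ EC ∩ DC ∥ BE]
   → E = (-9, 20)
3. A_x = 19/5  [C, E, A are collinear ∩ DA ⟂ CE]
4. A_y = -28/5  [C, E, A are collinear ∩ DA ⟂ CE]
   → A = (19/5, -28/5)

A = (19/5, -28/5)
E = (-9, 20)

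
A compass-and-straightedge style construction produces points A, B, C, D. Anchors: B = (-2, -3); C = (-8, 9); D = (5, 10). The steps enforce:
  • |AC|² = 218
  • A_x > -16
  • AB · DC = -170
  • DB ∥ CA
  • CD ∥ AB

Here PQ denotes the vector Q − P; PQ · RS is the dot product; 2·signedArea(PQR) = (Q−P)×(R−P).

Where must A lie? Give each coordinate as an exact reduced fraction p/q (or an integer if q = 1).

A = (-15, -4)

1. A_x = -15  [CD ∥ AB ∩ DB ∥ CA]
2. A_y = -4  [CD ∥ AB ∩ DB ∥ CA]
   → A = (-15, -4)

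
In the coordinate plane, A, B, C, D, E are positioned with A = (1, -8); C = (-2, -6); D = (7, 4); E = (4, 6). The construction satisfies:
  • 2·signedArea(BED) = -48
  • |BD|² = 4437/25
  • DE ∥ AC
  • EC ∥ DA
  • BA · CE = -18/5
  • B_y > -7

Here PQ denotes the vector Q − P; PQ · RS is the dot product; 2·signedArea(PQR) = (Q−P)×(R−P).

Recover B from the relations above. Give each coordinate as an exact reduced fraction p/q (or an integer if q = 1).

B = (-4/5, -34/5)

1. B_x = -4/5  [2·signedArea(BED) = -48 ∩ BA · CE = -18/5]
2. B_y = -34/5  [2·signedArea(BED) = -48 ∩ BA · CE = -18/5]
   → B = (-4/5, -34/5)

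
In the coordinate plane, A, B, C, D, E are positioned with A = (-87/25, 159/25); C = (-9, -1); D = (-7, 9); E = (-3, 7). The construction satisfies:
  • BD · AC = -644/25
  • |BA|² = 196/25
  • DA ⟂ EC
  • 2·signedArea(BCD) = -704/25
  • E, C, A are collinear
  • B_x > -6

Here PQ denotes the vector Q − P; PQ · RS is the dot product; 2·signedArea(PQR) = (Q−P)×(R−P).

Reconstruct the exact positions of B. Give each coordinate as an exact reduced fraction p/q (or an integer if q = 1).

1. B_x = -129/25  [2·signedArea(BCD) = -704/25 ∩ BD · AC = -644/25]
2. B_y = 103/25  [2·signedArea(BCD) = -704/25 ∩ BD · AC = -644/25]
   → B = (-129/25, 103/25)

B = (-129/25, 103/25)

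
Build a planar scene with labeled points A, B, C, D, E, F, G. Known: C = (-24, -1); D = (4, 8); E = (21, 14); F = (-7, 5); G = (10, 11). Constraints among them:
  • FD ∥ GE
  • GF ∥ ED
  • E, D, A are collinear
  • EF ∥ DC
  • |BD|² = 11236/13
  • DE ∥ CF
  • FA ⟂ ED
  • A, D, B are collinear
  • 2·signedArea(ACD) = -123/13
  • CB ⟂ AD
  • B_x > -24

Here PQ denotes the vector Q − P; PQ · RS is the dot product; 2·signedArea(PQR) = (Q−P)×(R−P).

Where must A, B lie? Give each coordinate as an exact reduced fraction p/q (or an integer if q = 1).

1. A_x = -437/65  [E, D, A are collinear ∩ FA ⟂ ED]
2. A_y = 274/65  [E, D, A are collinear ∩ FA ⟂ ED]
   → A = (-437/65, 274/65)
3. B_x = -1542/65  [A, D, B are collinear ∩ CB ⟂ AD]
4. B_y = -116/65  [A, D, B are collinear ∩ CB ⟂ AD]
   → B = (-1542/65, -116/65)

A = (-437/65, 274/65)
B = (-1542/65, -116/65)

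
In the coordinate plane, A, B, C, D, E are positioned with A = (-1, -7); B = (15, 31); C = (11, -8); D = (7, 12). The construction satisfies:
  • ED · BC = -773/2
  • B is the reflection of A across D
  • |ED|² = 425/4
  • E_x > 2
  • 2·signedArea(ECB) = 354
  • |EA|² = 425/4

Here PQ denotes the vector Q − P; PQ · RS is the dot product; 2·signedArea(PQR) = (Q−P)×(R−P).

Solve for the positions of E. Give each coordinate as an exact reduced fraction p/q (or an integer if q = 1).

1. E_x = 3  [ED · BC = -773/2 ∩ 2·signedArea(ECB) = 354]
2. E_y = 5/2  [ED · BC = -773/2 ∩ 2·signedArea(ECB) = 354]
   → E = (3, 5/2)

E = (3, 5/2)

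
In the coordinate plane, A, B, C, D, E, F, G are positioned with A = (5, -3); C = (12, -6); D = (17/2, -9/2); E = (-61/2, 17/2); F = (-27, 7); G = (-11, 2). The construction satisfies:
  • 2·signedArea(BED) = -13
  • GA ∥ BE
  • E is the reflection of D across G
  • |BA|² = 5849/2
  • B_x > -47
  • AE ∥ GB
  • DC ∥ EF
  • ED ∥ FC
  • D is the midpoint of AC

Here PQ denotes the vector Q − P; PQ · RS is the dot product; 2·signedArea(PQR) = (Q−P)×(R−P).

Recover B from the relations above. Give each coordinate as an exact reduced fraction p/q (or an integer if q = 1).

B = (-93/2, 27/2)

1. B_x = -93/2  [GA ∥ BE ∩ AE ∥ GB]
2. B_y = 27/2  [GA ∥ BE ∩ AE ∥ GB]
   → B = (-93/2, 27/2)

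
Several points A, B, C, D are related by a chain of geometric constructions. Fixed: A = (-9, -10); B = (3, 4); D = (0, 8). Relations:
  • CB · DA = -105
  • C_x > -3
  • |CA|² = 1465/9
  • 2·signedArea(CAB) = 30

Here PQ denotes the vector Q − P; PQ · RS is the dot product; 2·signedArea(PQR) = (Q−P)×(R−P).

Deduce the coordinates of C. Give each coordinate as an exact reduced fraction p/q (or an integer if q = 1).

C = (-2, 2/3)

1. C_x = -2  [2·signedArea(CAB) = 30 ∩ CB · DA = -105]
2. C_y = 2/3  [2·signedArea(CAB) = 30 ∩ CB · DA = -105]
   → C = (-2, 2/3)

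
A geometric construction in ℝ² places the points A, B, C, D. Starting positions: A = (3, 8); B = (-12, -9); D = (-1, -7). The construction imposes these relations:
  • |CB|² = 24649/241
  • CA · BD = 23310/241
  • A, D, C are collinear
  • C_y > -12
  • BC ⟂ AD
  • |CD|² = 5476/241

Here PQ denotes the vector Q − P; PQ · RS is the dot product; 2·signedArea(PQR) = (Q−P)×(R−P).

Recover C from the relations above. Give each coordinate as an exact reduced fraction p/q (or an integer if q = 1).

C = (-537/241, -2797/241)

1. C_x = -537/241  [A, D, C are collinear ∩ BC ⟂ AD]
2. C_y = -2797/241  [A, D, C are collinear ∩ BC ⟂ AD]
   → C = (-537/241, -2797/241)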